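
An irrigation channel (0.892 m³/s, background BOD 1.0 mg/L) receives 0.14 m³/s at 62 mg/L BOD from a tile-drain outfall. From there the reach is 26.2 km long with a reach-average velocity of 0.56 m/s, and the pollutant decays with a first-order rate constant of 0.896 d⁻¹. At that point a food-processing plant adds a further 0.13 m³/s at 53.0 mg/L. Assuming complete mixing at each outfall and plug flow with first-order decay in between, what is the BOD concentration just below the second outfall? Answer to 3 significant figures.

After mixing, C = (0.8920·1.000 + 0.1400·62.00) / 1.032 = 9.572/1.032 = 9.275 mg/L; combined flow 1.032 m³/s.
Travel time t = 26.2·1000 / 0.56 = 46790 s = 13.00 h.
First-order decay: C = 9.275·exp(−k·t) = 9.275·0.6156 = 5.710 mg/L.
Second outfall: C = (1.032·5.710 + 0.1300·53.00)/1.162 = 11.00 mg/L.

11.0 mg/L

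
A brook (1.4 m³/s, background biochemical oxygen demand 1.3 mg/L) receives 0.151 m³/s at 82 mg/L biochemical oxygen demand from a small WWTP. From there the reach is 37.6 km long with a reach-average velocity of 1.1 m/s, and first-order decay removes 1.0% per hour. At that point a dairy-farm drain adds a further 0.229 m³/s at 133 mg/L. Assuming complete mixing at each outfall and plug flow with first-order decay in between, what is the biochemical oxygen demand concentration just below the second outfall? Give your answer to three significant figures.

24.4 mg/L

After mixing, C = (1.400·1.300 + 0.1510·82.00) / 1.551 = 14.20/1.551 = 9.157 mg/L; combined flow 1.551 m³/s.
Travel time t = 37.6·1000 / 1.1 = 34180 s = 9.495 h.
1.0%/h lost → k = −ln(1 − 0.01) = 0.01005 h⁻¹.
After decay, C = 9.157 × e^(−kt) = 9.157 × 0.9090 = 8.323 mg/L.
At the second outfall, C = (1.551·8.323 + 0.2290·133.0) / (1.551 + 0.2290) = 24.36 mg/L.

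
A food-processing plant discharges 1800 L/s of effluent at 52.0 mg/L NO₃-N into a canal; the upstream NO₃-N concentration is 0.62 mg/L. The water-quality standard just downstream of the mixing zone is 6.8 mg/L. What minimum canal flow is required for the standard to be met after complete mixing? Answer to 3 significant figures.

13200 L/s

Set C_mix = 6.8: (Q·0.6200 + 1800·52.00) / (Q + 1800) = 6.8
→ Q = 1800·(52.00 − 6.8)/(6.8 − 0.6200) = 13170 L/s.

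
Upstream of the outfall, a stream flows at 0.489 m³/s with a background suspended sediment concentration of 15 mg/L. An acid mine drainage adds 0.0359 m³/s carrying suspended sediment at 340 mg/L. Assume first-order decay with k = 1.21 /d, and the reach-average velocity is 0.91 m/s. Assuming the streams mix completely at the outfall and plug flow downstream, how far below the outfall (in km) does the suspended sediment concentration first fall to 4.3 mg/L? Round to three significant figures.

140 km

Flow-weighted average: C = (0.4890·15.00 + 0.03590·340.0) / 0.5249 = 19.54/0.5249 = 37.23 mg/L.
Set 37.23·exp(−k·t) = 4.3 → t = ln(37.23/4.3)/k = 154100 s = 42.81 h.
Distance = v·t = 0.91·154100 = 140300 m = 140.3 km.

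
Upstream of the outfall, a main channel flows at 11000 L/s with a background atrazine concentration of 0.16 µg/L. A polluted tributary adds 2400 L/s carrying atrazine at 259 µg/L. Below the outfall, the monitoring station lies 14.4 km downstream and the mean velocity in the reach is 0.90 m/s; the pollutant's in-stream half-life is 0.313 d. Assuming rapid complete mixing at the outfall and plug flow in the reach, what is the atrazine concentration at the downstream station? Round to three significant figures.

30.9 µg/L

Conservation of mass: C = (11000·0.1600 + 2400·259.0) / 13400 = 623400/13400 = 46.52 µg/L.
Travel time t = 14.4·1000 / 0.90 = 16000 s = 4.444 h.
Half-life 0.313 d → k = ln 2 / 0.313 = 2.215 d⁻¹.
After decay, C = 46.52 × e^(−kt) = 46.52 × 0.6636 = 30.87 µg/L.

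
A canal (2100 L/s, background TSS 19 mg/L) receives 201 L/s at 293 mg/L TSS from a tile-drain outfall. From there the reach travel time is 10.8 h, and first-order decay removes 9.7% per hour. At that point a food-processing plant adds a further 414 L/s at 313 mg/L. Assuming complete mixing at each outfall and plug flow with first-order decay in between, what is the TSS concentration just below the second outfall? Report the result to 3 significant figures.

59.8 mg/L

Mixed concentration C = ΣQC/ΣQ = (2100·19.00 + 201.0·293.0) / 2301 = 98790/2301 = 42.93 mg/L; combined flow 2301 L/s.
9.7%/h lost → k = −ln(1 − 0.097) = 0.1020 h⁻¹.
Applying C = C₀e^(−kt): 42.93 × 0.3322 = 14.26 mg/L.
At the second outfall, C = (2301·14.26 + 414.0·313.0) / (2301 + 414.0) = 59.82 mg/L.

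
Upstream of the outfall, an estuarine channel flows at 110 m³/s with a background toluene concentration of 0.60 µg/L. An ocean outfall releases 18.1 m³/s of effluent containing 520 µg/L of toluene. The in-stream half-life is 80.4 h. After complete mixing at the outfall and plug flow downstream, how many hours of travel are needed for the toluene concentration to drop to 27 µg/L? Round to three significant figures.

Flow-weighted average: C = (110.0·0.6000 + 18.10·520.0) / 128.1 = 9478/128.1 = 73.99 µg/L.
Half-life 80.4 h → k = ln 2 / 80.4 = 0.008621 h⁻¹ = 0.2069 d⁻¹.
73.99·exp(−k·t) = 27 → t = ln(73.99/27)/k = 420900 s = 116.9 h.

117 h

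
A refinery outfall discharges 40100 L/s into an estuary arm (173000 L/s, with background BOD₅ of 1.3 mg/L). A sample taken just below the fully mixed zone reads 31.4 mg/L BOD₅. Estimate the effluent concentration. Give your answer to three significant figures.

161 mg/L

Mass balance: 173000·1.300 + 40100·Cₑ = 213100·31.40
→ Cₑ = (213100·31.40 − 173000·1.300) / 40100 = 161.3 mg/L.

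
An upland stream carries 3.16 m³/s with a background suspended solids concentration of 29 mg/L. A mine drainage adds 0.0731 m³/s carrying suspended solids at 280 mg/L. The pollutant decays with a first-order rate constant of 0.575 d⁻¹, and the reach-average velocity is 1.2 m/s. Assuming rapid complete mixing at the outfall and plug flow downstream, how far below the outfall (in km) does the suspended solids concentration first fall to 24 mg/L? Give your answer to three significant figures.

Flow-weighted average: C = (3.160·29.00 + 0.07310·280.0) / 3.233 = 112.1/3.233 = 34.68 mg/L.
Set 34.68·exp(−k·t) = 24 → t = ln(34.68/24)/k = 55290 s = 15.36 h.
Distance = v·t = 1.2·55290 = 66350 m = 66.35 km.

66.3 km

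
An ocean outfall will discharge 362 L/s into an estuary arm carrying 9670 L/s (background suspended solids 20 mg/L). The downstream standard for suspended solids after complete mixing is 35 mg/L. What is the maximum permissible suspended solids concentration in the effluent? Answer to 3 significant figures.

At the limit, (Qr·Cr + Qe·Cₑ)/(Qr + Qe) = 35:
Cₑ = (10030·35 − 9670·20.00) / 362.0 = 435.7 mg/L.

436 mg/L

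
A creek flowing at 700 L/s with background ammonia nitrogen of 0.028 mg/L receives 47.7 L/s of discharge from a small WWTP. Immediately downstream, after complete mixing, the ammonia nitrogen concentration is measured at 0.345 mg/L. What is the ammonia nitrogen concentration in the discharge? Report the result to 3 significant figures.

Mass balance: 700.0·0.02800 + 47.70·Cₑ = 747.7·0.3450
→ Cₑ = (747.7·0.3450 − 700.0·0.02800) / 47.70 = 4.997 mg/L.

5.00 mg/L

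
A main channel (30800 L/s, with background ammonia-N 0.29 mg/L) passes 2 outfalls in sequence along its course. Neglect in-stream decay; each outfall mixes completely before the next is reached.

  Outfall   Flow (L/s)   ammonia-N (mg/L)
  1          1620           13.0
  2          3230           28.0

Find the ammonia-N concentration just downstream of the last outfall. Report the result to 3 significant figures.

3.38 mg/L

Below outfall 1: Q → 32420 L/s, C = (30800·0.2900 + 1620·13.00)/32420 = 0.9251 mg/L.
Below outfall 2: Q → 35650 L/s, C = (32420·0.9251 + 3230·28.00)/35650 = 3.378 mg/L.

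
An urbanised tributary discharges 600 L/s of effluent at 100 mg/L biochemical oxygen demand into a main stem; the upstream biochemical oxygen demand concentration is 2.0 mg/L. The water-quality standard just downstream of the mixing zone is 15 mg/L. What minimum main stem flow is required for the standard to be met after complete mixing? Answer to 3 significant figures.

Set C_mix = 15: (Q·2.000 + 600.0·100.0) / (Q + 600.0) = 15
→ Q = 600.0·(100.0 − 15)/(15 − 2.000) = 3923 L/s.

3920 L/s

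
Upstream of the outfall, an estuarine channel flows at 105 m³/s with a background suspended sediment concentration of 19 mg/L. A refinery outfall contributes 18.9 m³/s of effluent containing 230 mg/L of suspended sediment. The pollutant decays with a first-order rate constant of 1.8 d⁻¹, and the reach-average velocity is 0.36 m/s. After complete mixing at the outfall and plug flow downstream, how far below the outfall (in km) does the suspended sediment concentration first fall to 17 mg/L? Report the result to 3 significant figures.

19.0 km

Conservation of mass: C = (105.0·19.00 + 18.90·230.0) / 123.9 = 6342/123.9 = 51.19 mg/L.
Set 51.19·exp(−k·t) = 17 → t = ln(51.19/17)/k = 52910 s = 14.70 h.
Distance = v·t = 0.36·52910 = 19050 m = 19.05 km.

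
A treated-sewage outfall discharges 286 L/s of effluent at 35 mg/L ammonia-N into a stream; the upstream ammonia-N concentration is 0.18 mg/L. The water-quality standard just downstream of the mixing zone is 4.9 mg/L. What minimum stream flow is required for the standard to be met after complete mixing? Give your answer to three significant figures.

Set C_mix = 4.9: (Q·0.1800 + 286.0·35.00) / (Q + 286.0) = 4.9
→ Q = 286.0·(35.00 − 4.9)/(4.9 − 0.1800) = 1824 L/s.

1820 L/s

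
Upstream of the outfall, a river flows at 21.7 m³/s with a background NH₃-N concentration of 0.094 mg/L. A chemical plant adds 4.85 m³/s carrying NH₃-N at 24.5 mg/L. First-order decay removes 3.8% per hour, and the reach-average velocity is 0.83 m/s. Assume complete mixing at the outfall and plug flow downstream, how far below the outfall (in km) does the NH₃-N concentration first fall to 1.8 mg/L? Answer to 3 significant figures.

71.6 km

Flow-weighted average: C = (21.70·0.09400 + 4.850·24.50) / 26.55 = 120.9/26.55 = 4.552 mg/L.
3.8%/h lost → k = −ln(1 − 0.038) = 0.03874 h⁻¹.
Set 4.552·exp(−k·t) = 1.8 → t = ln(4.552/1.8)/k = 86220 s = 23.95 h.
Distance = v·t = 0.83·86220 = 71560 m = 71.56 km.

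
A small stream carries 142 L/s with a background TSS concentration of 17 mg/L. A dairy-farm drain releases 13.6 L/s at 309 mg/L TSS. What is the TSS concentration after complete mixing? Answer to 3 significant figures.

42.5 mg/L

After mixing, C = (142.0·17.00 + 13.60·309.0) / 155.6 = 6616/155.6 = 42.52 mg/L.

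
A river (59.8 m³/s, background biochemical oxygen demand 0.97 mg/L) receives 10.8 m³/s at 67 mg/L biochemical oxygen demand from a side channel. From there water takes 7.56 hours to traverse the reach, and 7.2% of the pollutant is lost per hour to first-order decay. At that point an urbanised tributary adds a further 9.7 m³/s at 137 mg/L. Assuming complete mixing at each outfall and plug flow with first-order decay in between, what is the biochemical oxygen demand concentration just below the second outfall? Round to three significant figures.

After mixing, C = (59.80·0.9700 + 10.80·67.00) / 70.60 = 781.6/70.60 = 11.07 mg/L; combined flow 70.60 m³/s.
7.2%/h lost → k = −ln(1 − 0.072) = 0.07472 h⁻¹.
Applying C = C₀e^(−kt): 11.07 × 0.5684 = 6.293 mg/L.
At the second outfall, C = (70.60·6.293 + 9.700·137.0) / (70.60 + 9.700) = 22.08 mg/L.

22.1 mg/L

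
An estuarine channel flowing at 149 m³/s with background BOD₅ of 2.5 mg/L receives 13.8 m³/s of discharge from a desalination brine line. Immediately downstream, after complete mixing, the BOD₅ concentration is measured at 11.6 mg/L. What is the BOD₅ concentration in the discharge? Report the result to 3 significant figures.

110 mg/L

Mass balance: 149.0·2.500 + 13.80·Cₑ = 162.8·11.60
→ Cₑ = (162.8·11.60 − 149.0·2.500) / 13.80 = 109.9 mg/L.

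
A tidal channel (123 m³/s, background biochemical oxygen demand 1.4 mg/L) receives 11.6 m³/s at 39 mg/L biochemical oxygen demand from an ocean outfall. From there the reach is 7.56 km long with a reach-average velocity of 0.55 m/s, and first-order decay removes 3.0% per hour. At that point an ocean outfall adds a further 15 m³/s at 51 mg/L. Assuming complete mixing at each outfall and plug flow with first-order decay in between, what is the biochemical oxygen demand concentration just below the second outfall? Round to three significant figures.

8.83 mg/L

Conservation of mass: C = (123.0·1.400 + 11.60·39.00) / 134.6 = 624.6/134.6 = 4.640 mg/L; combined flow 134.6 m³/s.
Travel time t = 7.56·1000 / 0.55 = 13750 s = 3.818 h.
3.0%/h lost → k = −ln(1 − 0.03) = 0.03046 h⁻¹.
After decay, C = 4.640 × e^(−kt) = 4.640 × 0.8902 = 4.131 mg/L.
Second outfall: C = (134.6·4.131 + 15.00·51.00)/149.6 = 8.830 mg/L.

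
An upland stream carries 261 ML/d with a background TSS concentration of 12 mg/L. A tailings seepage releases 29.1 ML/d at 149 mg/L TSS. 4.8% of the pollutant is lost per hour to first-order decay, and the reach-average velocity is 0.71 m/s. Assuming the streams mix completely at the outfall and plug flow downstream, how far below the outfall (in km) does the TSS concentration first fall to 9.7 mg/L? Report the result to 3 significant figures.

Flow-weighted average: C = (261.0·12.00 + 29.10·149.0) / 290.1 = 7468/290.1 = 25.74 mg/L.
4.8%/h lost → k = −ln(1 − 0.048) = 0.04919 h⁻¹.
Set 25.74·exp(−k·t) = 9.7 → t = ln(25.74/9.7)/k = 71430 s = 19.84 h.
Distance = v·t = 0.71·71430 = 50720 m = 50.72 km.

50.7 km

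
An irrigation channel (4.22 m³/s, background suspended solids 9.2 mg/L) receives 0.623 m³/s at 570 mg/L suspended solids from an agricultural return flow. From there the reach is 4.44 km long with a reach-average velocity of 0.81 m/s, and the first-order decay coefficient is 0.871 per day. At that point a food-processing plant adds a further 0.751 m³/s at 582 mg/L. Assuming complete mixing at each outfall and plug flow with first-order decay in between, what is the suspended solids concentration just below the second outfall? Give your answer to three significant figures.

145 mg/L

Mass balance: C = (4.220·9.200 + 0.6230·570.0) / 4.843 = 393.9/4.843 = 81.34 mg/L; combined flow 4.843 m³/s.
Travel time t = 4.44·1000 / 0.81 = 5481 s = 1.523 h.
First-order decay: C = 81.34·exp(−k·t) = 81.34·0.9462 = 76.97 mg/L.
Second outfall: C = (4.843·76.97 + 0.7510·582.0)/5.594 = 144.8 mg/L.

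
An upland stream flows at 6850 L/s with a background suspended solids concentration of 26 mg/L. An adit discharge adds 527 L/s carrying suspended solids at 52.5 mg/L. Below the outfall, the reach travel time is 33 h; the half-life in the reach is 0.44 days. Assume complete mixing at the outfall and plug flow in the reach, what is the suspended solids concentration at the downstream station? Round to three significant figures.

3.20 mg/L

Mass balance: C = (6850·26.00 + 527.0·52.50) / 7377 = 205800/7377 = 27.89 mg/L.
Half-life 0.44 d → k = ln 2 / 0.44 = 1.575 d⁻¹.
Applying C = C₀e^(−kt): 27.89 × 0.1146 = 3.197 mg/L.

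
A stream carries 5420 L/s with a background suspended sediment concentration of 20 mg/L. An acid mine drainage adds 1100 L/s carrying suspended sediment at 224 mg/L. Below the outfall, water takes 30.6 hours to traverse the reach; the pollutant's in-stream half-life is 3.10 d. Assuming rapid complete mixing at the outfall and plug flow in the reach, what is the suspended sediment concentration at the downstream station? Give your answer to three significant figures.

Mixed concentration C = ΣQC/ΣQ = (5420·20.00 + 1100·224.0) / 6520 = 354800/6520 = 54.42 mg/L.
Half-life 3.10 d → k = ln 2 / 3.10 = 0.2236 d⁻¹.
Decay over the reach: 54.42·exp(−kt) = 54.42·0.7520 = 40.92 mg/L.

40.9 mg/L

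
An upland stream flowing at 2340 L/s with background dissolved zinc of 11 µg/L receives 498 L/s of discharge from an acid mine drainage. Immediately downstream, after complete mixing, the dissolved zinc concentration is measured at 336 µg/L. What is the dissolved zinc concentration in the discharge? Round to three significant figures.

Mass balance: 2340·11.00 + 498.0·Cₑ = 2838·336.0
→ Cₑ = (2838·336.0 − 2340·11.00) / 498.0 = 1863 µg/L.

1860 µg/L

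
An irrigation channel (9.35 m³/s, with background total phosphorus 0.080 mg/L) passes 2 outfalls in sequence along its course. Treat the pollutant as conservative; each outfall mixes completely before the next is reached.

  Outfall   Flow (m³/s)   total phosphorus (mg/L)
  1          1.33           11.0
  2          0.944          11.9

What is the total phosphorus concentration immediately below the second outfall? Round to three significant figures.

After outfall 1: Q = 9.350 + 1.330 = 10.68 m³/s; C = (9.350·0.08000 + 1.330·11.00)/10.68 = 1.440 mg/L.
After outfall 2: Q = 10.68 + 0.9440 = 11.62 m³/s; C = (10.68·1.440 + 0.9440·11.90)/11.62 = 2.289 mg/L.

2.29 mg/L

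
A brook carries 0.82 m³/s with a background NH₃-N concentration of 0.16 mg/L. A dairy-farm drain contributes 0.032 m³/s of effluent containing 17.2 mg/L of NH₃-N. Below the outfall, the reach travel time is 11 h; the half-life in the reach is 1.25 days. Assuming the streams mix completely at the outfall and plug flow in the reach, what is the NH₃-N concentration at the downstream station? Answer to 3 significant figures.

0.620 mg/L

Conservation of mass: C = (0.8200·0.1600 + 0.03200·17.20) / 0.8520 = 0.6816/0.8520 = 0.8000 mg/L.
Half-life 1.25 d → k = ln 2 / 1.25 = 0.5545 d⁻¹.
First-order decay: C = 0.8000·exp(−k·t) = 0.8000·0.7756 = 0.6205 mg/L.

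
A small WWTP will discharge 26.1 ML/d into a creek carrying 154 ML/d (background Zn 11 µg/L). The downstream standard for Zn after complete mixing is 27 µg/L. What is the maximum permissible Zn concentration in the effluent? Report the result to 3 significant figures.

121 µg/L

At the limit, (Qr·Cr + Qe·Cₑ)/(Qr + Qe) = 27:
Cₑ = (180.1·27 − 154.0·11.00) / 26.10 = 121.4 µg/L.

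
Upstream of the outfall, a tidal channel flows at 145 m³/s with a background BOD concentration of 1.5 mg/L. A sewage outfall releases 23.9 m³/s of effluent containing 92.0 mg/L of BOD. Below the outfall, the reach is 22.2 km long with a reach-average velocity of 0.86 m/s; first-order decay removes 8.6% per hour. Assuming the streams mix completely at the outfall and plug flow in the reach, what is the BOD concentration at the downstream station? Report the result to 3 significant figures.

Mass balance: C = (145.0·1.500 + 23.90·92.00) / 168.9 = 2416/168.9 = 14.31 mg/L.
Travel time t = 22.2·1000 / 0.86 = 25810 s = 7.171 h.
8.6%/h lost → k = −ln(1 − 0.086) = 0.08992 h⁻¹.
First-order decay: C = 14.31·exp(−k·t) = 14.31·0.5248 = 7.507 mg/L.

7.51 mg/L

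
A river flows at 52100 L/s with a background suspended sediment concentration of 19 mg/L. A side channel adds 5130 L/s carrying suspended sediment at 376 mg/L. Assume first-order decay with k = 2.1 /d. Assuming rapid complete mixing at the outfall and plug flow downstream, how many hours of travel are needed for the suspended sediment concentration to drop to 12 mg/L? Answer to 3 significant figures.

16.5 h

Mass balance: C = (52100·19.00 + 5130·376.0) / 57230 = 2919000/57230 = 51.00 mg/L.
51.00·exp(−k·t) = 12 → t = ln(51.00/12)/k = 59530 s = 16.54 h.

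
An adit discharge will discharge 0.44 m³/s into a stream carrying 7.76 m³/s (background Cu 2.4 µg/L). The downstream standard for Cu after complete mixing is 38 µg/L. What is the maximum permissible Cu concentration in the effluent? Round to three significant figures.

666 µg/L

At the limit, (Qr·Cr + Qe·Cₑ)/(Qr + Qe) = 38:
Cₑ = (8.200·38 − 7.760·2.400) / 0.4400 = 665.9 µg/L.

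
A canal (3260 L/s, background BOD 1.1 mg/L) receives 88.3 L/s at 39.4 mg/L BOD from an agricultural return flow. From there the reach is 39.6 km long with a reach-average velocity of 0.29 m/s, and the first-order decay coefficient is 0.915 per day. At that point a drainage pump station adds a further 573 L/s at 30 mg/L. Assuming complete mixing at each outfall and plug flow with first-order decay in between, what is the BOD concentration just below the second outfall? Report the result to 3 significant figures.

Mixed concentration C = ΣQC/ΣQ = (3260·1.100 + 88.30·39.40) / 3348 = 7065/3348 = 2.110 mg/L; combined flow 3348 L/s.
Travel time t = 39.6·1000 / 0.29 = 136600 s = 37.93 h.
Applying C = C₀e^(−kt): 2.110 × 0.2355 = 0.4969 mg/L.
Second outfall: C = (3348·0.4969 + 573.0·30.00)/3921 = 4.808 mg/L.

4.81 mg/L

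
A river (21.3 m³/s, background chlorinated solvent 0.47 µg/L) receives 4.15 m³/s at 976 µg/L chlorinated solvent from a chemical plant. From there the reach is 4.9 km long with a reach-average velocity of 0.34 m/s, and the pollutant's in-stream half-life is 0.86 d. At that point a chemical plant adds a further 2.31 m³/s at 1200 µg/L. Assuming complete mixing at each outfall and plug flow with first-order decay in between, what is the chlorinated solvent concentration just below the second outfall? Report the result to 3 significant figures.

Mass balance: C = (21.30·0.4700 + 4.150·976.0) / 25.45 = 4060/25.45 = 159.5 µg/L; combined flow 25.45 m³/s.
Travel time t = 4.9·1000 / 0.34 = 14410 s = 4.003 h.
Half-life 0.86 d → k = ln 2 / 0.86 = 0.8060 d⁻¹.
After decay, C = 159.5 × e^(−kt) = 159.5 × 0.8742 = 139.5 µg/L.
Second outfall: C = (25.45·139.5 + 2.310·1200)/27.76 = 227.7 µg/L.

228 µg/L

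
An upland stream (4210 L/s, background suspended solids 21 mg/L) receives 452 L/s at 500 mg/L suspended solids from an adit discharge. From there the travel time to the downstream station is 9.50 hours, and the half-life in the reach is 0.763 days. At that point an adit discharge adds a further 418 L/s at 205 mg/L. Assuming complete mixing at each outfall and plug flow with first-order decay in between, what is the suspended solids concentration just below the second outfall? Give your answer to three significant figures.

Mass balance: C = (4210·21.00 + 452.0·500.0) / 4662 = 314400/4662 = 67.44 mg/L; combined flow 4662 L/s.
Half-life 0.763 d → k = ln 2 / 0.763 = 0.9084 d⁻¹.
First-order decay: C = 67.44·exp(−k·t) = 67.44·0.6980 = 47.07 mg/L.
At the second outfall, C = (4662·47.07 + 418.0·205.0) / (4662 + 418.0) = 60.07 mg/L.

60.1 mg/L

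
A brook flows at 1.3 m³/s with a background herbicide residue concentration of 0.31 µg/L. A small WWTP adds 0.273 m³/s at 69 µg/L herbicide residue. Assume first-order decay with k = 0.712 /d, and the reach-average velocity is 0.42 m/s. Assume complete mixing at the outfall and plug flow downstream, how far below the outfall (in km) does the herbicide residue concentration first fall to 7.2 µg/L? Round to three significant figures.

Mixed concentration C = ΣQC/ΣQ = (1.300·0.3100 + 0.2730·69.00) / 1.573 = 19.24/1.573 = 12.23 µg/L.
Set 12.23·exp(−k·t) = 7.2 → t = ln(12.23/7.2)/k = 64310 s = 17.86 h.
Distance = v·t = 0.42·64310 = 27010 m = 27.01 km.

27.0 km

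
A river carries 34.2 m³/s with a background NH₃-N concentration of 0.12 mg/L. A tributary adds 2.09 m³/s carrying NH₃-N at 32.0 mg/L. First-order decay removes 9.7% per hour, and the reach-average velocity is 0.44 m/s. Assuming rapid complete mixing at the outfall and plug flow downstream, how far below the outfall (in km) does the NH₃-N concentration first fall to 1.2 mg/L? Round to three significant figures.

Mass balance: C = (34.20·0.1200 + 2.090·32.00) / 36.29 = 70.98/36.29 = 1.956 mg/L.
9.7%/h lost → k = −ln(1 − 0.097) = 0.1020 h⁻¹.
Set 1.956·exp(−k·t) = 1.2 → t = ln(1.956/1.2)/k = 17240 s = 4.789 h.
Distance = v·t = 0.44·17240 = 7585 m = 7.585 km.

7.59 km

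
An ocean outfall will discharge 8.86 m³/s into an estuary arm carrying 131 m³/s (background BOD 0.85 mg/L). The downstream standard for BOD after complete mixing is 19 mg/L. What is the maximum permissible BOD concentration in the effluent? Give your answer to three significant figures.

287 mg/L

At the limit, (Qr·Cr + Qe·Cₑ)/(Qr + Qe) = 19:
Cₑ = (139.9·19 − 131.0·0.8500) / 8.860 = 287.4 mg/L.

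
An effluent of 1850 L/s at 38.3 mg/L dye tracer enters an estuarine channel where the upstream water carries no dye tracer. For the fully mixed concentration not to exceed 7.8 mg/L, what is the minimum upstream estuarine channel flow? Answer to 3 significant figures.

7230 L/s

Set C_mix = 7.8: (Q·0 + 1850·38.30) / (Q + 1850) = 7.8
→ Q = 1850·(38.30 − 7.8)/(7.8 − 0) = 7234 L/s.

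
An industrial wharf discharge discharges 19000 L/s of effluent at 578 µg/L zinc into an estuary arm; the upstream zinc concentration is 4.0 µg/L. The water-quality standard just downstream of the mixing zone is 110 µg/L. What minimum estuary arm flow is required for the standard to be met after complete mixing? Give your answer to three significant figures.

83900 L/s

Set C_mix = 110: (Q·4.000 + 19000·578.0) / (Q + 19000) = 110
→ Q = 19000·(578.0 − 110)/(110 − 4.000) = 83890 L/s.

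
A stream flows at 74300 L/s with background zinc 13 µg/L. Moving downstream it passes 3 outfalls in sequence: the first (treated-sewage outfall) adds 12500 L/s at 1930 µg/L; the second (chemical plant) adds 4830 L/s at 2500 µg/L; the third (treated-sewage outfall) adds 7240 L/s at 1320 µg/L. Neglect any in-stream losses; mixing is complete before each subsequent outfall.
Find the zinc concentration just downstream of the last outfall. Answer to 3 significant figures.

473 µg/L

Outfall 1: combined Q = 86800 L/s; C = (74300·13.00 + 12500·1930)/86800 = 289.1 µg/L.
Outfall 2: combined Q = 91630 L/s; C = (86800·289.1 + 4830·2500)/91630 = 405.6 µg/L.
Outfall 3: combined Q = 98870 L/s; C = (91630·405.6 + 7240·1320)/98870 = 472.6 µg/L.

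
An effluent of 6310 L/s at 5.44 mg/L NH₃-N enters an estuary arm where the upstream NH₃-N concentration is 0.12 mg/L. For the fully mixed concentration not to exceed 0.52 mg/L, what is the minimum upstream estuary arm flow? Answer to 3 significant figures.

Set C_mix = 0.52: (Q·0.1200 + 6310·5.440) / (Q + 6310) = 0.52
→ Q = 6310·(5.440 − 0.52)/(0.52 − 0.1200) = 77610 L/s.

77600 L/s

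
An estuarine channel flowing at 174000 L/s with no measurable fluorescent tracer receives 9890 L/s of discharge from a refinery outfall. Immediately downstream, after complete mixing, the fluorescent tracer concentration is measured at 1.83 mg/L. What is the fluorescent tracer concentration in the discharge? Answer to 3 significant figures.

34.0 mg/L

Mass balance: 174000·0 + 9890·Cₑ = 183900·1.830
→ Cₑ = (183900·1.830 − 174000·0) / 9890 = 34.03 mg/L.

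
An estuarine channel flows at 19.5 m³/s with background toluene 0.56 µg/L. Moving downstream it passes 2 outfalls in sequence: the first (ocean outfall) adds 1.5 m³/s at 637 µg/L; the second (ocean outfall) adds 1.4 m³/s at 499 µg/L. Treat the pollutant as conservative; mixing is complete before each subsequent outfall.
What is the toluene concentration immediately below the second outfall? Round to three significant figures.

Below outfall 1: Q → 21.00 m³/s, C = (19.50·0.5600 + 1.500·637.0)/21.00 = 46.02 µg/L.
Below outfall 2: Q → 22.40 m³/s, C = (21.00·46.02 + 1.400·499.0)/22.40 = 74.33 µg/L.

74.3 µg/L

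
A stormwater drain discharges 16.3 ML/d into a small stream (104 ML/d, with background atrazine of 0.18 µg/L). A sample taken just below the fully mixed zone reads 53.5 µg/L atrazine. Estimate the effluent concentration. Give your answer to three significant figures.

394 µg/L

Mass balance: 104.0·0.1800 + 16.30·Cₑ = 120.3·53.50
→ Cₑ = (120.3·53.50 − 104.0·0.1800) / 16.30 = 393.7 µg/L.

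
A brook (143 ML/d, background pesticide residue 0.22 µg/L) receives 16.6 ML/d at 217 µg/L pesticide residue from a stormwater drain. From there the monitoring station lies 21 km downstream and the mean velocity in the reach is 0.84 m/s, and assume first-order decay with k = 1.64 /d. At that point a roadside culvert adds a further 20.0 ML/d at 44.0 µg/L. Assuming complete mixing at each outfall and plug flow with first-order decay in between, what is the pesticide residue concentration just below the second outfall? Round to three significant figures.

Conservation of mass: C = (143.0·0.2200 + 16.60·217.0) / 159.6 = 3634/159.6 = 22.77 µg/L; combined flow 159.6 ML/d.
Travel time t = 21·1000 / 0.84 = 25000 s = 6.944 h.
After decay, C = 22.77 × e^(−kt) = 22.77 × 0.6222 = 14.17 µg/L.
Second outfall: C = (159.6·14.17 + 20.00·44.00)/179.6 = 17.49 µg/L.

17.5 µg/L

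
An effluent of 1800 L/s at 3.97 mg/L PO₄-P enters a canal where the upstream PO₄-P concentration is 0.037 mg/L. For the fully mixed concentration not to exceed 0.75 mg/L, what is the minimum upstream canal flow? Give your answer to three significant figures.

Set C_mix = 0.75: (Q·0.03700 + 1800·3.970) / (Q + 1800) = 0.75
→ Q = 1800·(3.970 − 0.75)/(0.75 − 0.03700) = 8129 L/s.

8130 L/s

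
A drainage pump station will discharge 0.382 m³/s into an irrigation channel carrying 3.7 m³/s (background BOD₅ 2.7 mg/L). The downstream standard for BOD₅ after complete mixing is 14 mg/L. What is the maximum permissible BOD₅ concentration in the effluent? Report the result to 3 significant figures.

At the limit, (Qr·Cr + Qe·Cₑ)/(Qr + Qe) = 14:
Cₑ = (4.082·14 − 3.700·2.700) / 0.3820 = 123.5 mg/L.

123 mg/L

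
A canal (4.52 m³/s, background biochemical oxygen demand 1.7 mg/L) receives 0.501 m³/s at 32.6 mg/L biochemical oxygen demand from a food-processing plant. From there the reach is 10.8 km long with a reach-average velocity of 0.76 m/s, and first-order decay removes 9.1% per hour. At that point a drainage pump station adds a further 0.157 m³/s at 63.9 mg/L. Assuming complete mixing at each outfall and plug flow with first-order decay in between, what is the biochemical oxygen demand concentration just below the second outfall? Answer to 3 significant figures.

5.12 mg/L

Conservation of mass: C = (4.520·1.700 + 0.5010·32.60) / 5.021 = 24.02/5.021 = 4.783 mg/L; combined flow 5.021 m³/s.
Travel time t = 10.8·1000 / 0.76 = 14210 s = 3.947 h.
9.1%/h lost → k = −ln(1 − 0.091) = 0.09541 h⁻¹.
Decay over the reach: 4.783·exp(−kt) = 4.783·0.6862 = 3.282 mg/L.
At the second outfall, C = (5.021·3.282 + 0.1570·63.90) / (5.021 + 0.1570) = 5.120 mg/L.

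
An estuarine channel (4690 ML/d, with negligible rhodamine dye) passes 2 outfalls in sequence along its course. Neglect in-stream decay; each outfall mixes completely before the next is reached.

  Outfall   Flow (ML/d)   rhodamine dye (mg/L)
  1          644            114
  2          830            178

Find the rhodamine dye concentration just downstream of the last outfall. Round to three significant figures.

After outfall 1: Q = 4690 + 644.0 = 5334 ML/d; C = (4690·0 + 644.0·114.0)/5334 = 13.76 mg/L.
After outfall 2: Q = 5334 + 830.0 = 6164 ML/d; C = (5334·13.76 + 830.0·178.0)/6164 = 35.88 mg/L.

35.9 mg/L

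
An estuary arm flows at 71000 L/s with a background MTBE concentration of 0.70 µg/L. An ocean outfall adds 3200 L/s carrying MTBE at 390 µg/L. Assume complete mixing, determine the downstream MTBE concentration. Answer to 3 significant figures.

17.5 µg/L

Mass balance: C = (71000·0.7000 + 3200·390.0) / 74200 = 1298000/74200 = 17.49 µg/L.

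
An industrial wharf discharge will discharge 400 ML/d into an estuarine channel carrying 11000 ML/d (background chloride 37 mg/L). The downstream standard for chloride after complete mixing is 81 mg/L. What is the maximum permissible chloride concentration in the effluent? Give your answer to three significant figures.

1290 mg/L

At the limit, (Qr·Cr + Qe·Cₑ)/(Qr + Qe) = 81:
Cₑ = (11400·81 − 11000·37.00) / 400.0 = 1291 mg/L.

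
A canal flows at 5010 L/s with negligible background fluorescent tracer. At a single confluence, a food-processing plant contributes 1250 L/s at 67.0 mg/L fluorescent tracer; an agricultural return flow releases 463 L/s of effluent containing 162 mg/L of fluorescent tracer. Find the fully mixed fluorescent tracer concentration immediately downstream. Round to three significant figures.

23.6 mg/L

Mass balance: C = (5010·0 + 1250·67.00 + 463.0·162.0) / 6723 = 158800/6723 = 23.61 mg/L.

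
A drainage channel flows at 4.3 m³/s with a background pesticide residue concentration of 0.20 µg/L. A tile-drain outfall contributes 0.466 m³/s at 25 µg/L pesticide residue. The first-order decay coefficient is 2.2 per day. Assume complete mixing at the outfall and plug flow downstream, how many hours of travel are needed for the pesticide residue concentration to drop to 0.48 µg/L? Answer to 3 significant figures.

After mixing, C = (4.300·0.2000 + 0.4660·25.00) / 4.766 = 12.51/4.766 = 2.625 µg/L.
2.625·exp(−k·t) = 0.48 → t = ln(2.625/0.48)/k = 66720 s = 18.53 h.

18.5 h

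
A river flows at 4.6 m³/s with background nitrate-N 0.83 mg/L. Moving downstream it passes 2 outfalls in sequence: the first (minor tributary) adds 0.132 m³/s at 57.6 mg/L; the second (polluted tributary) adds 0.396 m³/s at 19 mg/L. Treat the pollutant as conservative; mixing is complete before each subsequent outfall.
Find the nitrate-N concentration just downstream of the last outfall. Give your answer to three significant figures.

3.69 mg/L

Below outfall 1: Q → 4.732 m³/s, C = (4.600·0.8300 + 0.1320·57.60)/4.732 = 2.414 mg/L.
Below outfall 2: Q → 5.128 m³/s, C = (4.732·2.414 + 0.3960·19.00)/5.128 = 3.694 mg/L.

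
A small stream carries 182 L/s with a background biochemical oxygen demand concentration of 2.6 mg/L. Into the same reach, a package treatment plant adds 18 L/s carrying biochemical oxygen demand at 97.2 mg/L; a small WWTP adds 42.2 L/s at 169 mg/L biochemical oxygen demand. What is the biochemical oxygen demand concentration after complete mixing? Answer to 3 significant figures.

After mixing, C = (182.0·2.600 + 18.00·97.20 + 42.20·169.0) / 242.2 = 9355/242.2 = 38.62 mg/L.

38.6 mg/L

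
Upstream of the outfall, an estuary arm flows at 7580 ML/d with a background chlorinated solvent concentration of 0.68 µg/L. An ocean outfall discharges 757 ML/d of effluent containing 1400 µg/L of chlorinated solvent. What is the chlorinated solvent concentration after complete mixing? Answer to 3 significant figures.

Mixed concentration C = ΣQC/ΣQ = (7580·0.6800 + 757.0·1400) / 8337 = 1065000/8337 = 127.7 µg/L.

128 µg/L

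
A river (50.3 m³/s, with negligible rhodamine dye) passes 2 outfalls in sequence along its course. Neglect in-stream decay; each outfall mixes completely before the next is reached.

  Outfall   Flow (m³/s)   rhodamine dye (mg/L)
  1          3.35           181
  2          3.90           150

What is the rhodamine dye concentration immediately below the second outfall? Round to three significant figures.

After outfall 1: Q = 50.30 + 3.350 = 53.65 m³/s; C = (50.30·0 + 3.350·181.0)/53.65 = 11.30 mg/L.
After outfall 2: Q = 53.65 + 3.900 = 57.55 m³/s; C = (53.65·11.30 + 3.900·150.0)/57.55 = 20.70 mg/L.

20.7 mg/L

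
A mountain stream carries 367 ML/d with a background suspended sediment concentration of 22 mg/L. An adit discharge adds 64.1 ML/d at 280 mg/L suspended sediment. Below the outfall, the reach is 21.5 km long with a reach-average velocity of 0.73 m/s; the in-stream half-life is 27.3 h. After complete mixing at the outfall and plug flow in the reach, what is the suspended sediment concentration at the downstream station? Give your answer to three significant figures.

49.0 mg/L

After mixing, C = (367.0·22.00 + 64.10·280.0) / 431.1 = 26020/431.1 = 60.36 mg/L.
Travel time t = 21.5·1000 / 0.73 = 29450 s = 8.181 h.
Half-life 27.3 h → k = ln 2 / 27.3 = 0.02539 h⁻¹ = 0.6094 d⁻¹.
Decay over the reach: 60.36·exp(−kt) = 60.36·0.8124 = 49.04 mg/L.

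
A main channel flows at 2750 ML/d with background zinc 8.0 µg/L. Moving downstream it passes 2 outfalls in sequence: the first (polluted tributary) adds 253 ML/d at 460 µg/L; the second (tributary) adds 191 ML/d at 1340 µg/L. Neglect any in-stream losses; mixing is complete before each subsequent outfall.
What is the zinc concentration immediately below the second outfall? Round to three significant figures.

After outfall 1: Q = 2750 + 253.0 = 3003 ML/d; C = (2750·8.000 + 253.0·460.0)/3003 = 46.08 µg/L.
After outfall 2: Q = 3003 + 191.0 = 3194 ML/d; C = (3003·46.08 + 191.0·1340)/3194 = 123.5 µg/L.

123 µg/L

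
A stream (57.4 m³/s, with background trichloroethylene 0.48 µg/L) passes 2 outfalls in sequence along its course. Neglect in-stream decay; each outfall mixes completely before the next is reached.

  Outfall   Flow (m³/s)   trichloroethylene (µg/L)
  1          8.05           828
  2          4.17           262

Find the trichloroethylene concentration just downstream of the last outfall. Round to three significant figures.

112 µg/L

Below outfall 1: Q → 65.45 m³/s, C = (57.40·0.4800 + 8.050·828.0)/65.45 = 102.3 µg/L.
Below outfall 2: Q → 69.62 m³/s, C = (65.45·102.3 + 4.170·262.0)/69.62 = 111.8 µg/L.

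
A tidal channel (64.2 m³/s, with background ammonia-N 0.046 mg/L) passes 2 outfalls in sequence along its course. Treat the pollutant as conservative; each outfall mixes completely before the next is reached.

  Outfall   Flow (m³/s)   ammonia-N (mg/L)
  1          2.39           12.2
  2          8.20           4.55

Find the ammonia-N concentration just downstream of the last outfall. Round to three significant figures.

0.928 mg/L

Below outfall 1: Q → 66.59 m³/s, C = (64.20·0.04600 + 2.390·12.20)/66.59 = 0.4822 mg/L.
Below outfall 2: Q → 74.79 m³/s, C = (66.59·0.4822 + 8.200·4.550)/74.79 = 0.9282 mg/L.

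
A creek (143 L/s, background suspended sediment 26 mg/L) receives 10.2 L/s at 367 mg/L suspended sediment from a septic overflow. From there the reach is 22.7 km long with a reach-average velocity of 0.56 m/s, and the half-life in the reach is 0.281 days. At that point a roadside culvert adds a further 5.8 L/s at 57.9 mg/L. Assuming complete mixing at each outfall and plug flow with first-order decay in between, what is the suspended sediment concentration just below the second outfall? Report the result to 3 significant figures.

After mixing, C = (143.0·26.00 + 10.20·367.0) / 153.2 = 7461/153.2 = 48.70 mg/L; combined flow 153.2 L/s.
Travel time t = 22.7·1000 / 0.56 = 40540 s = 11.26 h.
Half-life 0.281 d → k = ln 2 / 0.281 = 2.467 d⁻¹.
Applying C = C₀e^(−kt): 48.70 × 0.3143 = 15.31 mg/L.
Second outfall: C = (153.2·15.31 + 5.800·57.90)/159.0 = 16.86 mg/L.

16.9 mg/L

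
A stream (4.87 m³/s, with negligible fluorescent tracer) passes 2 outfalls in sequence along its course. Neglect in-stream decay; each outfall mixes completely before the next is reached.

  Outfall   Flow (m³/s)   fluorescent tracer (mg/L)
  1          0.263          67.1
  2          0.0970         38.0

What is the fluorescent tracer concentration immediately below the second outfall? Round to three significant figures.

Outfall 1: combined Q = 5.133 m³/s; C = (4.870·0 + 0.2630·67.10)/5.133 = 3.438 mg/L.
Outfall 2: combined Q = 5.230 m³/s; C = (5.133·3.438 + 0.09700·38.00)/5.230 = 4.079 mg/L.

4.08 mg/L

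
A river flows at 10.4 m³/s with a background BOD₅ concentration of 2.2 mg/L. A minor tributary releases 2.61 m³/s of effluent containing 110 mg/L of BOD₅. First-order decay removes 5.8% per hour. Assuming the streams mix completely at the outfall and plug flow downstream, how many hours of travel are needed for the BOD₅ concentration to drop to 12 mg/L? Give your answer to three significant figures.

Mass balance: C = (10.40·2.200 + 2.610·110.0) / 13.01 = 310.0/13.01 = 23.83 mg/L.
5.8%/h lost → k = −ln(1 − 0.058) = 0.05975 h⁻¹.
23.83·exp(−k·t) = 12 → t = ln(23.83/12)/k = 41330 s = 11.48 h.

11.5 h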